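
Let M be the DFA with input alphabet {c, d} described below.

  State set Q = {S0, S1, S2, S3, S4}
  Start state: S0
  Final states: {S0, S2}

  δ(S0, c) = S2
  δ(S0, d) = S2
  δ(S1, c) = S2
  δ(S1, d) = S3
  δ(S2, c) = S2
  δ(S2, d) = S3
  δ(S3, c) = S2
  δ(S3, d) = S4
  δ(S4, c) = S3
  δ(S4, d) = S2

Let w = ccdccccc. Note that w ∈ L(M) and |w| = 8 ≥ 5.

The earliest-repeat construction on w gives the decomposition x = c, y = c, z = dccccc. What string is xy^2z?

cccdccccc

xy^2z = c·c·c·dccccc = cccdccccc.
Reading y = c takes M from S2 back to S2, so after x·y·y the machine is still in S2, and z then leads to the accepting state S2. Hence cccdccccc ∈ L(M).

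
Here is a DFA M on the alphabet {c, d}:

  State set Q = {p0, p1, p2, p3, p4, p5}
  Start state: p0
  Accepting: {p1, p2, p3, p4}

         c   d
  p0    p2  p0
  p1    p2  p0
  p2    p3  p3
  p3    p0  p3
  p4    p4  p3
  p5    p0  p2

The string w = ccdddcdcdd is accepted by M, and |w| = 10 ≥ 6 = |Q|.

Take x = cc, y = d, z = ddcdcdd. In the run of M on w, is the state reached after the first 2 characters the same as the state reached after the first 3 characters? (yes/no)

State sequence: p0 -c-> p2 -c-> p3 -d-> p3

After x (step 2): p3. After xy (step 3): p3.
They match, so y = d drives M around a cycle from p3 back to itself; pumping y any number of times keeps M in p3 before reading z, and xyⁱz ∈ L(M) for every i ≥ 0.

yes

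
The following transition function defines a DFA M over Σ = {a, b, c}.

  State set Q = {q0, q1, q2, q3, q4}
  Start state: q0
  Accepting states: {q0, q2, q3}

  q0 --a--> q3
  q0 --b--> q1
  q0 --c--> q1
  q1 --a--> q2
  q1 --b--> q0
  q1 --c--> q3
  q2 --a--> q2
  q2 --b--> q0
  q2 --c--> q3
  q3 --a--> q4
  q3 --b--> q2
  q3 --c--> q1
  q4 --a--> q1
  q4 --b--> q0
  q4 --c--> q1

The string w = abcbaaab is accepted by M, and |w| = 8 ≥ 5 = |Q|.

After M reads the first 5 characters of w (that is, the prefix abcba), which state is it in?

Run of M on the first 5 characters of w = a b c b a:
  step 0: q0  (start)
  step 1: q3  (read a: q0→q3)
  step 2: q2  (read b: q3→q2)
  step 3: q3  (read c: q2→q3)
  step 4: q2  (read b: q3→q2)
  step 5: q2  (read a: q2→q2)

After reading 5 characters, M is in state q2.

q2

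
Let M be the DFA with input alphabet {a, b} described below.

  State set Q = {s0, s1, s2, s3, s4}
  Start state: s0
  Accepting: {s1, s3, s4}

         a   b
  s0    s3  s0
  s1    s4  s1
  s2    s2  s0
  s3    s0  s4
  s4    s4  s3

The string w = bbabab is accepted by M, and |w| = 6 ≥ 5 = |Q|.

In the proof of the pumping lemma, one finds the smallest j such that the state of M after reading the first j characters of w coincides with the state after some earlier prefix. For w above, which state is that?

s0

State sequence: s0 -b-> s0 -b-> s0 -a-> s3 -b-> s4 -a-> s4 -b-> s3
First repeat at step 1: s0 was already visited.

The earliest repeat is at step j = 1: M is in s0, which it already visited at step i = 0.
With |Q| = 5, pigeonhole forces a state repeat no later than step 5; the substring read between the first and second visits to that state can be pumped.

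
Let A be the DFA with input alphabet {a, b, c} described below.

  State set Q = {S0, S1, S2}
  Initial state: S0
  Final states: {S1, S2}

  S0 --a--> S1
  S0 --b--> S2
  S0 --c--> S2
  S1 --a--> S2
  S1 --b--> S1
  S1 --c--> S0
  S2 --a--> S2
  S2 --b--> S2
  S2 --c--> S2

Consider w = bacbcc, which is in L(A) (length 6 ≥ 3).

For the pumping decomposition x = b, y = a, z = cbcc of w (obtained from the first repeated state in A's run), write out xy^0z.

xy⁰z = xz = b·cbcc = bcbcc.
Reading y = a takes A from S2 back to S2, so after x the machine is still in S2, and z then leads to the accepting state S2. Hence bcbcc ∈ L(A).

bcbcc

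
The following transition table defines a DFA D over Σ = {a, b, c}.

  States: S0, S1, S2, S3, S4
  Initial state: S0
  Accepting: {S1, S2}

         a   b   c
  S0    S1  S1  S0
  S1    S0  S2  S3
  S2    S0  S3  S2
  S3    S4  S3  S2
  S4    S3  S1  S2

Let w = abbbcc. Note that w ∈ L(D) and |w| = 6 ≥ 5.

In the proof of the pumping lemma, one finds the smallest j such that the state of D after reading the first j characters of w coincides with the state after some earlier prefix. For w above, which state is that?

S3

State sequence: S0 -a-> S1 -b-> S2 -b-> S3 -b-> S3 -c-> S2 -c-> S2
First repeat at step 4: S3 was already visited.

The earliest repeat is at step j = 4: D is in S3, which it already visited at step i = 3.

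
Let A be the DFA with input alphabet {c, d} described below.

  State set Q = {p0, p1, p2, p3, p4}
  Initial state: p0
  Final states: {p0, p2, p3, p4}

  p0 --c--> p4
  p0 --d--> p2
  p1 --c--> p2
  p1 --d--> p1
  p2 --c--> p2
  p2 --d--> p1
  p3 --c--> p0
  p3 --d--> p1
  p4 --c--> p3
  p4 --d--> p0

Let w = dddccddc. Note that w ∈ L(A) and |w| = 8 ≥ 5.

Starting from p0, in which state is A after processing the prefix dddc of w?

State sequence: p0 -d-> p2 -d-> p1 -d-> p1 -c-> p2

After reading 4 characters, A is in state p2.
(This kind of state-tracing is the core of the pumping-lemma construction: with 5 states, pigeonhole forces a repeat within the first 5 steps.)

p2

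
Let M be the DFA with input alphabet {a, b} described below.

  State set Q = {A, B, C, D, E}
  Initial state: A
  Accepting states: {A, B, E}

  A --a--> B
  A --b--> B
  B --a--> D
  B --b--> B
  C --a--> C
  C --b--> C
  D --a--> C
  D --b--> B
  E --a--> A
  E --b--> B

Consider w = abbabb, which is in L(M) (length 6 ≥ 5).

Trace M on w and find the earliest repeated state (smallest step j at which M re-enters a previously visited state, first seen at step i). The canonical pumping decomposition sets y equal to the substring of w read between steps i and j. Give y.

State sequence: A -a-> B -b-> B -b-> B -a-> D -b-> B -b-> B
First repeat at step 2: B was already visited.

So i = 1, j = 2, giving x = w[0:1] = a, y = w[1:2] = b, z = w[2:6] = babb.
Check: |xy| = 2 ≤ 5 and |y| = 1 ≥ 1. Reading y takes M from B back to B, so every xyⁱz is accepted.
With |Q| = 5, pigeonhole forces a state repeat no later than step 5; the substring read between the first and second visits to that state can be pumped.

b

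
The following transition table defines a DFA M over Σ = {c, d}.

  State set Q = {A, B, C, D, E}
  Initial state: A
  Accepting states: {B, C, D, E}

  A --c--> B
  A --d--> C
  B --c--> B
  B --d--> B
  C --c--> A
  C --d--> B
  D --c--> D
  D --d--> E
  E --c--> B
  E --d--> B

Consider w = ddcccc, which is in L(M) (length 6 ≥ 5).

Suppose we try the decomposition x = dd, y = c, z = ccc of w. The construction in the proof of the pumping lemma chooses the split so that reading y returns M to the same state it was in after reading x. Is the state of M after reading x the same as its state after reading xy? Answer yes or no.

State sequence: A -d-> C -d-> B -c-> B

After x (step 2): B. After xy (step 3): B.
They match, so y = c drives M around a cycle from B back to itself; pumping y any number of times keeps M in B before reading z, and xyⁱz ∈ L(M) for every i ≥ 0.

yes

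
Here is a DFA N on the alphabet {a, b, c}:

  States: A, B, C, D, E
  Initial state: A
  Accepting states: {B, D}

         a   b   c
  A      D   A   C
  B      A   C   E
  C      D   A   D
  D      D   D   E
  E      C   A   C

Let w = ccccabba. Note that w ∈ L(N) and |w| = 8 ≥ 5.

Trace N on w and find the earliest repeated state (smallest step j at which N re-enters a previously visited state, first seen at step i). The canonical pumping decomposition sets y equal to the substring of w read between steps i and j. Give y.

State sequence: A -c-> C -c-> D -c-> E -c-> C -a-> D -b-> D -b-> D -a-> D
First repeat at step 4: C was already visited.

So i = 1, j = 4, giving x = w[0:1] = c, y = w[1:4] = ccc, z = w[4:8] = abba.
Check: |xy| = 4 ≤ 5 and |y| = 3 ≥ 1. Reading y takes N from C back to C, so every xyⁱz is accepted.
With |Q| = 5, pigeonhole forces a state repeat no later than step 5; the substring read between the first and second visits to that state can be pumped.

ccc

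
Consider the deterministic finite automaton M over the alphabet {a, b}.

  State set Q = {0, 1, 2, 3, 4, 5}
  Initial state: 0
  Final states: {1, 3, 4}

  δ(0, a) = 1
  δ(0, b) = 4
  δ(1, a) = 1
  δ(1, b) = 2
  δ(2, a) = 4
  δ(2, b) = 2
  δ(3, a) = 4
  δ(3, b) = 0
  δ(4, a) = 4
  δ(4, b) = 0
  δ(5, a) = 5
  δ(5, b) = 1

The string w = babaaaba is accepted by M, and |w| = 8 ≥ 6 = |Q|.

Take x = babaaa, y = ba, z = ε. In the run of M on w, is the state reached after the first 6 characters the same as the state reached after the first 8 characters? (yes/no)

State sequence: 0 -b-> 4 -a-> 4 -b-> 0 -a-> 1 -a-> 1 -a-> 1 -b-> 2 -a-> 4

After x (step 6): 1. After xy (step 8): 4.
They differ (1 ≠ 4), so y is not a cycle from the state after x; this split is not the one the pumping-lemma construction produces, and pumping y need not keep the string in L(M).

no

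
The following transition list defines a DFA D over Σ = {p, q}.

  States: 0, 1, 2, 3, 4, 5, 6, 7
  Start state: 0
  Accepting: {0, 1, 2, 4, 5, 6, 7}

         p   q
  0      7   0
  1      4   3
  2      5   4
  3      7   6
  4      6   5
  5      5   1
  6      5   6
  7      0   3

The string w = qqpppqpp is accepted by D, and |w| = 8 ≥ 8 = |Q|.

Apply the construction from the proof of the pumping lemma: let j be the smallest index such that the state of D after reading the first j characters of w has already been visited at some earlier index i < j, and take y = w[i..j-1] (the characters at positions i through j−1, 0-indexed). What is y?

q

State sequence: 0 -q-> 0 -q-> 0 -p-> 7 -p-> 0 -p-> 7 -q-> 3 -p-> 7 -p-> 0
First repeat at step 1: 0 was already visited.

So i = 0, j = 1, giving x = w[0:0] = ε, y = w[0:1] = q, z = w[1:8] = qpppqpp.
Check: |xy| = 1 ≤ 8 and |y| = 1 ≥ 1. Reading y takes D from 0 back to 0, so every xyⁱz is accepted.
With |Q| = 8, pigeonhole forces a state repeat no later than step 8; the substring read between the first and second visits to that state can be pumped.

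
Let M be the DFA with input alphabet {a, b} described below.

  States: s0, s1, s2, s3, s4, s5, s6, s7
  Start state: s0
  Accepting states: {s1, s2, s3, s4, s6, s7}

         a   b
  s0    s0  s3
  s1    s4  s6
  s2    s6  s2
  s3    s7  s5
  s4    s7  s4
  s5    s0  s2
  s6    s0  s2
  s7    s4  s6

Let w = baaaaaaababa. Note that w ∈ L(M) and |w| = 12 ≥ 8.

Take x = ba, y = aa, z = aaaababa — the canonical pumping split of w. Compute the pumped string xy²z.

baaaaaaaaababa

xy^2z = ba·aa·aa·aaaababa = baaaaaaaaababa.
Reading y = aa takes M from s7 back to s7, so after x·y·y the machine is still in s7, and z then leads to the accepting state s7. Hence baaaaaaaaababa ∈ L(M).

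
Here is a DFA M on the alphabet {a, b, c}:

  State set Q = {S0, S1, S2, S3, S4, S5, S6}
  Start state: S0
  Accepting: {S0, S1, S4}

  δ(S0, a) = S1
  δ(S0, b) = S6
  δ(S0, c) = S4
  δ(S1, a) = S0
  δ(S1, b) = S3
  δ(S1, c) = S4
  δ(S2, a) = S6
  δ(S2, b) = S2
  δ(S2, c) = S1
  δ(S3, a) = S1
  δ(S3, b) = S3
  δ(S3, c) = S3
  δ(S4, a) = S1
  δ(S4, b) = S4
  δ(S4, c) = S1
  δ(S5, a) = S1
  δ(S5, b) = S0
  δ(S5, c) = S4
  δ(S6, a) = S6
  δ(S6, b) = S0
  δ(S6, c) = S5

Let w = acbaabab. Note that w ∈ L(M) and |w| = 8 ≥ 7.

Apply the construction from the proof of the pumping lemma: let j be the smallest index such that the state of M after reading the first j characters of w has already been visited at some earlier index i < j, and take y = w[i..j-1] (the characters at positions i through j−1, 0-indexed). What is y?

b

State sequence: S0 -a-> S1 -c-> S4 -b-> S4 -a-> S1 -a-> S0 -b-> S6 -a-> S6 -b-> S0
First repeat at step 3: S4 was already visited.

So i = 2, j = 3, giving x = w[0:2] = ac, y = w[2:3] = b, z = w[3:8] = aabab.
Check: |xy| = 3 ≤ 7 and |y| = 1 ≥ 1. Reading y takes M from S4 back to S4, so every xyⁱz is accepted.
With |Q| = 7, pigeonhole forces a state repeat no later than step 7; the substring read between the first and second visits to that state can be pumped.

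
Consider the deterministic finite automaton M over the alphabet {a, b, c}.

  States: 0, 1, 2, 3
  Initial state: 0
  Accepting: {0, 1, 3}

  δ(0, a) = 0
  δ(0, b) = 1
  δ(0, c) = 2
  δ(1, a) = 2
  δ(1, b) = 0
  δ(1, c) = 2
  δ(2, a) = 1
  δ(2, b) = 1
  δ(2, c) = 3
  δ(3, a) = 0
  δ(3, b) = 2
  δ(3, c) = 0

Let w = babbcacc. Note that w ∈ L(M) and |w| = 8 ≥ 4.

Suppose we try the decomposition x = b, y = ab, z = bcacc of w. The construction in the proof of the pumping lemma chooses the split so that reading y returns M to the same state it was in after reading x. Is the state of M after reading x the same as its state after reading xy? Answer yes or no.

State sequence: 0 -b-> 1 -a-> 2 -b-> 1

After x (step 1): 1. After xy (step 3): 1.
They match, so y = ab drives M around a cycle from 1 back to itself; pumping y any number of times keeps M in 1 before reading z, and xyⁱz ∈ L(M) for every i ≥ 0.

yes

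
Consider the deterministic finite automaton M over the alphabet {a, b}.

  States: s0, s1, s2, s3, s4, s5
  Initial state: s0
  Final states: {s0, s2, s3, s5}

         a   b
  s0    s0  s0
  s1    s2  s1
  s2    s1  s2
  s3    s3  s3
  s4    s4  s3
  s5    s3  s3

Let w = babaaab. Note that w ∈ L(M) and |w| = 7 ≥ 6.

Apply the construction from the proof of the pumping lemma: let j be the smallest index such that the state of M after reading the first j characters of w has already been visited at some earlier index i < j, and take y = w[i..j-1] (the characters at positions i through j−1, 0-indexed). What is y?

b

State sequence: s0 -b-> s0 -a-> s0 -b-> s0 -a-> s0 -a-> s0 -a-> s0 -b-> s0
First repeat at step 1: s0 was already visited.

So i = 0, j = 1, giving x = w[0:0] = ε, y = w[0:1] = b, z = w[1:7] = abaaab.
Check: |xy| = 1 ≤ 6 and |y| = 1 ≥ 1. Reading y takes M from s0 back to s0, so every xyⁱz is accepted.
Since M has 6 states, any run of length ≥ 6 visits 6+1 states, so by pigeonhole some state repeats within the first 6 steps — that repeat gives the pumpable loop.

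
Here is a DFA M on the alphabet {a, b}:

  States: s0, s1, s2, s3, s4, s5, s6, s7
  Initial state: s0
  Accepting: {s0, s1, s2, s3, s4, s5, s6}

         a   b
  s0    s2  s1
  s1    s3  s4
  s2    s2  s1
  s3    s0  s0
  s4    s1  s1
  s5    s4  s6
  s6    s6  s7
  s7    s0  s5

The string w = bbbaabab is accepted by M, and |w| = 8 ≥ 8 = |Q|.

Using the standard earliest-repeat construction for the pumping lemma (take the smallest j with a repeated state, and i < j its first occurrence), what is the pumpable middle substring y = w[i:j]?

bb

State sequence: s0 -b-> s1 -b-> s4 -b-> s1 -a-> s3 -a-> s0 -b-> s1 -a-> s3 -b-> s0
First repeat at step 3: s1 was already visited.

So i = 1, j = 3, giving x = w[0:1] = b, y = w[1:3] = bb, z = w[3:8] = aabab.
Check: |xy| = 3 ≤ 8 and |y| = 2 ≥ 1. Reading y takes M from s1 back to s1, so every xyⁱz is accepted.
Since M has 8 states, any run of length ≥ 8 visits 8+1 states, so by pigeonhole some state repeats within the first 8 steps — that repeat gives the pumpable loop.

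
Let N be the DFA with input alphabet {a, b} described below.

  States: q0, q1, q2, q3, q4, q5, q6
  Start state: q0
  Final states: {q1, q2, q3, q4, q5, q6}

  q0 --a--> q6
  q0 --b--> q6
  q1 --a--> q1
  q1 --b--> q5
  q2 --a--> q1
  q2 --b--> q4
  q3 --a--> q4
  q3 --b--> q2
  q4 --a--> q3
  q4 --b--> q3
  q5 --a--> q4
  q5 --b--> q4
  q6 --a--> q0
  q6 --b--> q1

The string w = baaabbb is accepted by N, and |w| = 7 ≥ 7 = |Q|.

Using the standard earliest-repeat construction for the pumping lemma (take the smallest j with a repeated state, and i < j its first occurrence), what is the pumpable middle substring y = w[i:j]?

State sequence: q0 -b-> q6 -a-> q0 -a-> q6 -a-> q0 -b-> q6 -b-> q1 -b-> q5
First repeat at step 2: q0 was already visited.

So i = 0, j = 2, giving x = w[0:0] = ε, y = w[0:2] = ba, z = w[2:7] = aabbb.
Check: |xy| = 2 ≤ 7 and |y| = 2 ≥ 1. Reading y takes N from q0 back to q0, so every xyⁱz is accepted.

ba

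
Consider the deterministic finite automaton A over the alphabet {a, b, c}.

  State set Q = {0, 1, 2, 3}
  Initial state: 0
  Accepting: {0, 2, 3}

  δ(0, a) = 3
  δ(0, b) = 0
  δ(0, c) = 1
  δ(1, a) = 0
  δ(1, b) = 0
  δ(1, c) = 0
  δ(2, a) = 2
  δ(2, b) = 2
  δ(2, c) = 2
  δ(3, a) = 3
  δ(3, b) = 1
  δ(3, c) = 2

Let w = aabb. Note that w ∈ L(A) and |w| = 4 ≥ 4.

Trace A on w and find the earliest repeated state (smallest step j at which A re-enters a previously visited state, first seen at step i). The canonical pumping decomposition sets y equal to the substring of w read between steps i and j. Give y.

Run of A on w = a a b b:
  step 0: 0  (start)
  step 1: 3  (read a: 0→3)
  step 2: 3  (read a: 3→3)   ← first repeat (3 seen earlier)
  step 3: 1  (read b: 3→1)
  step 4: 0  (read b: 1→0)

So i = 1, j = 2, giving x = w[0:1] = a, y = w[1:2] = a, z = w[2:4] = bb.
Check: |xy| = 2 ≤ 4 and |y| = 1 ≥ 1. Reading y takes A from 3 back to 3, so every xyⁱz is accepted.

a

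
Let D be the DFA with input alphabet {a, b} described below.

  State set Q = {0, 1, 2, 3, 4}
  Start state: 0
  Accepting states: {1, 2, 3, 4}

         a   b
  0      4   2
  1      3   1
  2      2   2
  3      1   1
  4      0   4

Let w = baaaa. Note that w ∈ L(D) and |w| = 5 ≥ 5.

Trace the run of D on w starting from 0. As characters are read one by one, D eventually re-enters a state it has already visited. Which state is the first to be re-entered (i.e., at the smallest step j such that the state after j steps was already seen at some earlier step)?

2

Run of D on w = b a a a a:
  step 0: 0  (start)
  step 1: 2  (read b: 0→2)
  step 2: 2  (read a: 2→2)   ← first repeat (2 seen earlier)
  step 3: 2  (read a: 2→2)
  step 4: 2  (read a: 2→2)
  step 5: 2  (read a: 2→2)

The earliest repeat is at step j = 2: D is in 2, which it already visited at step i = 1.
The DFA has 5 states, so the proof of the pumping lemma guarantees a repeated state among the first 5+1 visited; the segment between the two visits is the pumpable y.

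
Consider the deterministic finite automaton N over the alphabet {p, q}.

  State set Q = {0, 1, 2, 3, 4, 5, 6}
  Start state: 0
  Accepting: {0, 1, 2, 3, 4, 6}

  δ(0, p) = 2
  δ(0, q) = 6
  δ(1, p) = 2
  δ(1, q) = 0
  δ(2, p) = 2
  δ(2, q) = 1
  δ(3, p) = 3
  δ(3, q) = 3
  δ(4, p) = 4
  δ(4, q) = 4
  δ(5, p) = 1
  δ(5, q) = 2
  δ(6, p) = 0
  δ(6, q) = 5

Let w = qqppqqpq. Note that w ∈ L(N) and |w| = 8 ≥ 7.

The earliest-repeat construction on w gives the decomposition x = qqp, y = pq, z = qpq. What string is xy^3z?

xy^3z = qqp·pq·pq·pq·qpq = qqppqpqpqqpq.
Reading y = pq takes N from 1 back to 1, so after x·y·y·y the machine is still in 1, and z then leads to the accepting state 1. Hence qqppqpqpqqpq ∈ L(N).

qqppqpqpqqpq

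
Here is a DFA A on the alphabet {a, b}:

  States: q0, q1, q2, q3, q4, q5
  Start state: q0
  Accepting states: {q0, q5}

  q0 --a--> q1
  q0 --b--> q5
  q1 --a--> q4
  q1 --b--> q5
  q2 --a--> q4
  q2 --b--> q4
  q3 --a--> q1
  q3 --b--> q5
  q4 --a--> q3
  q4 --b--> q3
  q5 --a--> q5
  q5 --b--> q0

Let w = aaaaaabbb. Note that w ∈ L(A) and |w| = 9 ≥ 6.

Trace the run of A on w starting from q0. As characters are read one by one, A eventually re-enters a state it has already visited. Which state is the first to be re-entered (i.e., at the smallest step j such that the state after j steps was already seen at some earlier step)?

q1

State sequence: q0 -a-> q1 -a-> q4 -a-> q3 -a-> q1 -a-> q4 -a-> q3 -b-> q5 -b-> q0 -b-> q5
First repeat at step 4: q1 was already visited.

The earliest repeat is at step j = 4: A is in q1, which it already visited at step i = 1.
The DFA has 6 states, so the proof of the pumping lemma guarantees a repeated state among the first 6+1 visited; the segment between the two visits is the pumpable y.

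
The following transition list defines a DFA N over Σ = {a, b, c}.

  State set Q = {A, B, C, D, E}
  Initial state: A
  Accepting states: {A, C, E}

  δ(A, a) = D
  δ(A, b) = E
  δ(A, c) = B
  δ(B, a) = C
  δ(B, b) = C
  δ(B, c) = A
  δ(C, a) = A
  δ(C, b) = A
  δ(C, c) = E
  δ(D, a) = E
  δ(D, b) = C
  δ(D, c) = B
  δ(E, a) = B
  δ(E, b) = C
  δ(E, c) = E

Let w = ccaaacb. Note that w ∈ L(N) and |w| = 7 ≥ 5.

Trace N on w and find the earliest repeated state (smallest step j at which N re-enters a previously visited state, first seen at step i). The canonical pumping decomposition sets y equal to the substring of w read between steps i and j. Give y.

cc

State sequence: A -c-> B -c-> A -a-> D -a-> E -a-> B -c-> A -b-> E
First repeat at step 2: A was already visited.

So i = 0, j = 2, giving x = w[0:0] = ε, y = w[0:2] = cc, z = w[2:7] = aaacb.
Check: |xy| = 2 ≤ 5 and |y| = 2 ≥ 1. Reading y takes N from A back to A, so every xyⁱz is accepted.
The DFA has 5 states, so the proof of the pumping lemma guarantees a repeated state among the first 5+1 visited; the segment between the two visits is the pumpable y.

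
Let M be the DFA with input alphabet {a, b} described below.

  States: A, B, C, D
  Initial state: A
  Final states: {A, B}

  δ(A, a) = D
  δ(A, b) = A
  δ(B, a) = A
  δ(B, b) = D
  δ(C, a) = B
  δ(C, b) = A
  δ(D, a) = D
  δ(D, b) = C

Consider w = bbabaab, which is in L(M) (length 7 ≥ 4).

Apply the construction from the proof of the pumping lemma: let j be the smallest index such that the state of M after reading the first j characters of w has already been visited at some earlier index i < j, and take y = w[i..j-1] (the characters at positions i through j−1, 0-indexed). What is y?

State sequence: A -b-> A -b-> A -a-> D -b-> C -a-> B -a-> A -b-> A
First repeat at step 1: A was already visited.

So i = 0, j = 1, giving x = w[0:0] = ε, y = w[0:1] = b, z = w[1:7] = babaab.
Check: |xy| = 1 ≤ 4 and |y| = 1 ≥ 1. Reading y takes M from A back to A, so every xyⁱz is accepted.

b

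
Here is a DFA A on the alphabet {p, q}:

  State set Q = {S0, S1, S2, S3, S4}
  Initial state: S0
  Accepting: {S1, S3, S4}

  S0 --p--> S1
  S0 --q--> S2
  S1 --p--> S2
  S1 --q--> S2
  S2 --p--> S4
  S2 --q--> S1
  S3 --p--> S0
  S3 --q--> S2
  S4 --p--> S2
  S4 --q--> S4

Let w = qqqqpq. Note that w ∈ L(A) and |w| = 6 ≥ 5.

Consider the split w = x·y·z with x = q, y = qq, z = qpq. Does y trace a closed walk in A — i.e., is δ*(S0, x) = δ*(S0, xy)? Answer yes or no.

yes

Run of A on the first 3 characters of w = q q q:
  step 0: S0  (start)
  step 1: S2  (read q: S0→S2)
  step 2: S1  (read q: S2→S1)
  step 3: S2  (read q: S1→S2)

After x (step 1): S2. After xy (step 3): S2.
They match, so y = qq drives A around a cycle from S2 back to itself; pumping y any number of times keeps A in S2 before reading z, and xyⁱz ∈ L(A) for every i ≥ 0.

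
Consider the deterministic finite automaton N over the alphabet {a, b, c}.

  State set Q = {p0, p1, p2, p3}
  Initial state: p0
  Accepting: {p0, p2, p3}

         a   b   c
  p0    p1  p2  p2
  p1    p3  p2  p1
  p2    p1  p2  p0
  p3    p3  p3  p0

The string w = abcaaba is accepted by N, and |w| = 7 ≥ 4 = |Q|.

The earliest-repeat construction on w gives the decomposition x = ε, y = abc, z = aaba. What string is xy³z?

xy^3z = ε·abc·abc·abc·aaba = abcabcabcaaba.
Reading y = abc takes N from p0 back to p0, so after x·y·y·y the machine is still in p0, and z then leads to the accepting state p3. Hence abcabcabcaaba ∈ L(N).

abcabcabcaaba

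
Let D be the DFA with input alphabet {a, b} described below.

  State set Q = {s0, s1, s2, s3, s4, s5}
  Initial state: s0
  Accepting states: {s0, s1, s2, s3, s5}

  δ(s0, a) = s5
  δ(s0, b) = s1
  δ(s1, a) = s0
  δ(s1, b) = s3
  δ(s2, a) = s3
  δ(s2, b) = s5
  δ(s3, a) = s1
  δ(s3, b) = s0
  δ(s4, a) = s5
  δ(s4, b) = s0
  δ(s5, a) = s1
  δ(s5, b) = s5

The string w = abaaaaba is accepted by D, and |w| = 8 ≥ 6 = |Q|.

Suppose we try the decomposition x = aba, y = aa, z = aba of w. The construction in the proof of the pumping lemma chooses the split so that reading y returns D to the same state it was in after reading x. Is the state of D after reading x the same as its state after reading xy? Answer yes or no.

no

State sequence: s0 -a-> s5 -b-> s5 -a-> s1 -a-> s0 -a-> s5

After x (step 3): s1. After xy (step 5): s5.
They differ (s1 ≠ s5), so y is not a cycle from the state after x; this split is not the one the pumping-lemma construction produces, and pumping y need not keep the string in L(D).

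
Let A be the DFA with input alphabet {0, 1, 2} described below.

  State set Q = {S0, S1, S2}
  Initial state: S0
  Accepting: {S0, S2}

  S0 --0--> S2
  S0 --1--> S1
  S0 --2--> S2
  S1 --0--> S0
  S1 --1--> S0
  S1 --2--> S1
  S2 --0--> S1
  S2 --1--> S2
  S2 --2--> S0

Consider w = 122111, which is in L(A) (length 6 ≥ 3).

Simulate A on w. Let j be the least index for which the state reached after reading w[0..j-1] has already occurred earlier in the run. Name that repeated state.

Run of A on w = 1 2 2 1 1 1:
  step 0: S0  (start)
  step 1: S1  (read 1: S0→S1)
  step 2: S1  (read 2: S1→S1)   ← first repeat (S1 seen earlier)
  step 3: S1  (read 2: S1→S1)
  step 4: S0  (read 1: S1→S0)
  step 5: S1  (read 1: S0→S1)
  step 6: S0  (read 1: S1→S0)

The earliest repeat is at step j = 2: A is in S1, which it already visited at step i = 1.
With |Q| = 3, pigeonhole forces a state repeat no later than step 3; the substring read between the first and second visits to that state can be pumped.

S1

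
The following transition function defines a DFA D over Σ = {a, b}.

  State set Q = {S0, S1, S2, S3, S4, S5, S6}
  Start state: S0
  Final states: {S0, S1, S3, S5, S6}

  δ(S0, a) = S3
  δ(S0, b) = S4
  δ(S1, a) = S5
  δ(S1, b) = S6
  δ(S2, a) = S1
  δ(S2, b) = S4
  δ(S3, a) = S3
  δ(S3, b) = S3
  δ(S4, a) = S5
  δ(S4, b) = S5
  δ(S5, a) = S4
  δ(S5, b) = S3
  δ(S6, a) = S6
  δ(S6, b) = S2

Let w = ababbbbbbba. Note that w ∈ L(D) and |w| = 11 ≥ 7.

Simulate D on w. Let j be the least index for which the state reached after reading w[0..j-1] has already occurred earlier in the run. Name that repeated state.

Run of D on w = a b a b b b b b b b a:
  step 0: S0  (start)
  step 1: S3  (read a: S0→S3)
  step 2: S3  (read b: S3→S3)   ← first repeat (S3 seen earlier)
  step 3: S3  (read a: S3→S3)
  step 4: S3  (read b: S3→S3)
  step 5: S3  (read b: S3→S3)
  step 6: S3  (read b: S3→S3)
  step 7: S3  (read b: S3→S3)
  step 8: S3  (read b: S3→S3)
  step 9: S3  (read b: S3→S3)
  step 10: S3  (read b: S3→S3)
  step 11: S3  (read a: S3→S3)

The earliest repeat is at step j = 2: D is in S3, which it already visited at step i = 1.
Pumping length from the standard proof: p = 7 (the number of states). The repeated state found above gives |xy| = j ≤ 7 and |y| = j − i ≥ 1.

S3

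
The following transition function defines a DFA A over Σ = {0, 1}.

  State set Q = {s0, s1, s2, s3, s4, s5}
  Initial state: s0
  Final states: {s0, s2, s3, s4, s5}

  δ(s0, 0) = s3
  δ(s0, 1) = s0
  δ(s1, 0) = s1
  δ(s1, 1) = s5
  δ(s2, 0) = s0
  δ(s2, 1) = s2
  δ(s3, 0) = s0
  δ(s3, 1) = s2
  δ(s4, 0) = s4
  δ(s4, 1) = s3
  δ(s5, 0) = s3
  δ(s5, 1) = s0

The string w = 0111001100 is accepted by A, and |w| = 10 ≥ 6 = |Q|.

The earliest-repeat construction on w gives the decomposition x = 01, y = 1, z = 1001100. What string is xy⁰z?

011001100

xy⁰z = xz = 01·1001100 = 011001100.
Reading y = 1 takes A from s2 back to s2, so after x the machine is still in s2, and z then leads to the accepting state s3. Hence 011001100 ∈ L(A).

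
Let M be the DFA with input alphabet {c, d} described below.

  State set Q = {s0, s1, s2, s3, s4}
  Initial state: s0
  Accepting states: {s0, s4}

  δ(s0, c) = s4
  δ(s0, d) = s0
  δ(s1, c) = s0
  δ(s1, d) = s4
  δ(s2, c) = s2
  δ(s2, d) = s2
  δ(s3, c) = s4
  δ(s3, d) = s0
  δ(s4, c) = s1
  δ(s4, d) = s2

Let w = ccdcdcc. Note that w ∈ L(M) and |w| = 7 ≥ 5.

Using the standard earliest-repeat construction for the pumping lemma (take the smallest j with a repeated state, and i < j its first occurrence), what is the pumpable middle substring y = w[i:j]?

State sequence: s0 -c-> s4 -c-> s1 -d-> s4 -c-> s1 -d-> s4 -c-> s1 -c-> s0
First repeat at step 3: s4 was already visited.

So i = 1, j = 3, giving x = w[0:1] = c, y = w[1:3] = cd, z = w[3:7] = cdcc.
Check: |xy| = 3 ≤ 5 and |y| = 2 ≥ 1. Reading y takes M from s4 back to s4, so every xyⁱz is accepted.

cd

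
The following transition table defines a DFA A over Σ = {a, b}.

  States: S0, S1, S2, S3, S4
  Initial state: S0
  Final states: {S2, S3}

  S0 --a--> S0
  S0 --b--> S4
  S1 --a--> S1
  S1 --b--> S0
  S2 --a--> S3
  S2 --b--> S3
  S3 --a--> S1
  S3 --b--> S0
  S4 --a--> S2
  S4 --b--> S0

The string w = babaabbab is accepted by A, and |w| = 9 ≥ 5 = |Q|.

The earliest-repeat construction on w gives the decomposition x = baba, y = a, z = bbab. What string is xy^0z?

bababbab

xy⁰z = xz = baba·bbab = bababbab.
Reading y = a takes A from S1 back to S1, so after x the machine is still in S1, and z then leads to the accepting state S3. Hence bababbab ∈ L(A).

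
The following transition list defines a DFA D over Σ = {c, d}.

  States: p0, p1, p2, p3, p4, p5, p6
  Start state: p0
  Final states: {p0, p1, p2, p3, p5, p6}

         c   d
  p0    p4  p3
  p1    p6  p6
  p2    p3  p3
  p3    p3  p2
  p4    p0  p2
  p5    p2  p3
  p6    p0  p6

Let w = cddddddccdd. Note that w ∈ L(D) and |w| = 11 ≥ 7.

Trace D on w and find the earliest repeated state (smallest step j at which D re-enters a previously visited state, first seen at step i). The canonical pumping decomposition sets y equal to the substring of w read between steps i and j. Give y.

State sequence: p0 -c-> p4 -d-> p2 -d-> p3 -d-> p2 -d-> p3 -d-> p2 -d-> p3 -c-> p3 -c-> p3 -d-> p2 -d-> p3
First repeat at step 4: p2 was already visited.

So i = 2, j = 4, giving x = w[0:2] = cd, y = w[2:4] = dd, z = w[4:11] = dddccdd.
Check: |xy| = 4 ≤ 7 and |y| = 2 ≥ 1. Reading y takes D from p2 back to p2, so every xyⁱz is accepted.

dd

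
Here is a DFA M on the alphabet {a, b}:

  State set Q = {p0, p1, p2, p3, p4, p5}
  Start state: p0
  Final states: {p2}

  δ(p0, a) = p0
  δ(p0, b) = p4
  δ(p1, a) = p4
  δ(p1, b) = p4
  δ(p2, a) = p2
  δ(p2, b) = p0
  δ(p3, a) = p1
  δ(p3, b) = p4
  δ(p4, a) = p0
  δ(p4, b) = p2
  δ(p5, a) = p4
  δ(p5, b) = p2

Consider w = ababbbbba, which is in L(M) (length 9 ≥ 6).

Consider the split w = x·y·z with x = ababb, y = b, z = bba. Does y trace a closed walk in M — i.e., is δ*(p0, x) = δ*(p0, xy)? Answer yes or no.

no

Run of M on the first 6 characters of w = a b a b b b:
  step 0: p0  (start)
  step 1: p0  (read a: p0→p0)
  step 2: p4  (read b: p0→p4)
  step 3: p0  (read a: p4→p0)
  step 4: p4  (read b: p0→p4)
  step 5: p2  (read b: p4→p2)
  step 6: p0  (read b: p2→p0)

After x (step 5): p2. After xy (step 6): p0.
They differ (p2 ≠ p0), so y is not a cycle from the state after x; this split is not the one the pumping-lemma construction produces, and pumping y need not keep the string in L(M).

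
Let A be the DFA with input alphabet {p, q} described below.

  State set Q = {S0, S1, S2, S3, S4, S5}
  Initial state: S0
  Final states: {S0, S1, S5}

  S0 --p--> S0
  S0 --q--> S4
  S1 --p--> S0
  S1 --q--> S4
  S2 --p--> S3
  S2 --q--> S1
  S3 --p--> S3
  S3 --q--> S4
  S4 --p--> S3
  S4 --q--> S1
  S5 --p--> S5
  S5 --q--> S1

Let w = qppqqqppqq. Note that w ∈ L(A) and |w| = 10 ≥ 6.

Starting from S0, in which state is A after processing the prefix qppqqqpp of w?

State sequence: S0 -q-> S4 -p-> S3 -p-> S3 -q-> S4 -q-> S1 -q-> S4 -p-> S3 -p-> S3

After reading 8 characters, A is in state S3.

S3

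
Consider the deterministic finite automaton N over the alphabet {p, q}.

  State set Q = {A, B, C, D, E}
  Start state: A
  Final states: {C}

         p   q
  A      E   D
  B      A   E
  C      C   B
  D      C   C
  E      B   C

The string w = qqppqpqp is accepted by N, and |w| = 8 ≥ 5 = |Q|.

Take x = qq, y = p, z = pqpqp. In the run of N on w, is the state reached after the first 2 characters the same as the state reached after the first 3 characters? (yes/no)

State sequence: A -q-> D -q-> C -p-> C

After x (step 2): C. After xy (step 3): C.
They match, so y = p drives N around a cycle from C back to itself; pumping y any number of times keeps N in C before reading z, and xyⁱz ∈ L(N) for every i ≥ 0.

yes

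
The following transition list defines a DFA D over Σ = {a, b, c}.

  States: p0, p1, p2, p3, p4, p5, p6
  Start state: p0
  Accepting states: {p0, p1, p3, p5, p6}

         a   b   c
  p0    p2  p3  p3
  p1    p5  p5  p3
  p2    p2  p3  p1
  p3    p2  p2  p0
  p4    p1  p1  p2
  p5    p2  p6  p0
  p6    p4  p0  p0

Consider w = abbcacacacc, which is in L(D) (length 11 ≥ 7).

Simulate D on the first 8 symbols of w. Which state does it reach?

p1

Run of D on the first 8 characters of w = a b b c a c a c:
  step 0: p0  (start)
  step 1: p2  (read a: p0→p2)
  step 2: p3  (read b: p2→p3)
  step 3: p2  (read b: p3→p2)
  step 4: p1  (read c: p2→p1)
  step 5: p5  (read a: p1→p5)
  step 6: p0  (read c: p5→p0)
  step 7: p2  (read a: p0→p2)
  step 8: p1  (read c: p2→p1)

After reading 8 characters, D is in state p1.
(This kind of state-tracing is the core of the pumping-lemma construction: with 7 states, pigeonhole forces a repeat within the first 7 steps.)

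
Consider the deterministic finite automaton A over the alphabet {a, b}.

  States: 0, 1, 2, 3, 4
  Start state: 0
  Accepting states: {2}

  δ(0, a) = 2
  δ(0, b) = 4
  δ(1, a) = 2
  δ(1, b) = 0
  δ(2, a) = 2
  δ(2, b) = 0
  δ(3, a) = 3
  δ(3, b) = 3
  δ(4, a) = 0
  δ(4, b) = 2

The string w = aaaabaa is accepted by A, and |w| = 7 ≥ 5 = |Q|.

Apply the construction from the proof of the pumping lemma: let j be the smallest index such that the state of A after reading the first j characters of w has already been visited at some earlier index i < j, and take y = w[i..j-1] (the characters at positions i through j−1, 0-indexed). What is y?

a

Run of A on w = a a a a b a a:
  step 0: 0  (start)
  step 1: 2  (read a: 0→2)
  step 2: 2  (read a: 2→2)   ← first repeat (2 seen earlier)
  step 3: 2  (read a: 2→2)
  step 4: 2  (read a: 2→2)
  step 5: 0  (read b: 2→0)
  step 6: 2  (read a: 0→2)
  step 7: 2  (read a: 2→2)

So i = 1, j = 2, giving x = w[0:1] = a, y = w[1:2] = a, z = w[2:7] = aabaa.
Check: |xy| = 2 ≤ 5 and |y| = 1 ≥ 1. Reading y takes A from 2 back to 2, so every xyⁱz is accepted.
With |Q| = 5, pigeonhole forces a state repeat no later than step 5; the substring read between the first and second visits to that state can be pumped.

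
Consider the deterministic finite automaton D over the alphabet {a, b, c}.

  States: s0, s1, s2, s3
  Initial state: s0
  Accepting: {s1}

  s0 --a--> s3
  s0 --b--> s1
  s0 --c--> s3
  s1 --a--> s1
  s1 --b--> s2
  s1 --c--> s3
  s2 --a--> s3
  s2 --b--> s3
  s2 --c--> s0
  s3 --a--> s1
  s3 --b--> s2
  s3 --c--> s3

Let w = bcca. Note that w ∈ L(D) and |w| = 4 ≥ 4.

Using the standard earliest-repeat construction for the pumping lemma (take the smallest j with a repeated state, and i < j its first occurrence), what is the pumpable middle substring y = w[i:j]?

c

Run of D on w = b c c a:
  step 0: s0  (start)
  step 1: s1  (read b: s0→s1)
  step 2: s3  (read c: s1→s3)
  step 3: s3  (read c: s3→s3)   ← first repeat (s3 seen earlier)
  step 4: s1  (read a: s3→s1)

So i = 2, j = 3, giving x = w[0:2] = bc, y = w[2:3] = c, z = w[3:4] = a.
Check: |xy| = 3 ≤ 4 and |y| = 1 ≥ 1. Reading y takes D from s3 back to s3, so every xyⁱz is accepted.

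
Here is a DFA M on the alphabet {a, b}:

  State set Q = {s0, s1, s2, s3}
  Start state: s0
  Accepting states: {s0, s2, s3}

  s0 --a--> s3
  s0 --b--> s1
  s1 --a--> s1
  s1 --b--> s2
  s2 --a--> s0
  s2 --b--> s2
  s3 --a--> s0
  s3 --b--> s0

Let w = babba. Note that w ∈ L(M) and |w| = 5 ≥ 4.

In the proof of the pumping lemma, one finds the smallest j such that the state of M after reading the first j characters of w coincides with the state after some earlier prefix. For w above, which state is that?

s1

State sequence: s0 -b-> s1 -a-> s1 -b-> s2 -b-> s2 -a-> s0
First repeat at step 2: s1 was already visited.

The earliest repeat is at step j = 2: M is in s1, which it already visited at step i = 1.
With |Q| = 4, pigeonhole forces a state repeat no later than step 4; the substring read between the first and second visits to that state can be pumped.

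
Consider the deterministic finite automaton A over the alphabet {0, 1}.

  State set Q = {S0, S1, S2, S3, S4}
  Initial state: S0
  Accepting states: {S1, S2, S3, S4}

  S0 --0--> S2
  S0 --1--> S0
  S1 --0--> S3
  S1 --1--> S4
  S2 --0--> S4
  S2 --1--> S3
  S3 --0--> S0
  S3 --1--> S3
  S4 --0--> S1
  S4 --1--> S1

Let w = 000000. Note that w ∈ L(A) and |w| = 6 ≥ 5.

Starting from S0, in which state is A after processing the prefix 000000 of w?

Run of A on the first 6 characters of w = 0 0 0 0 0 0:
  step 0: S0  (start)
  step 1: S2  (read 0: S0→S2)
  step 2: S4  (read 0: S2→S4)
  step 3: S1  (read 0: S4→S1)
  step 4: S3  (read 0: S1→S3)
  step 5: S0  (read 0: S3→S0)
  step 6: S2  (read 0: S0→S2)

After reading 6 characters, A is in state S2.
(This kind of state-tracing is the core of the pumping-lemma construction: with 5 states, pigeonhole forces a repeat within the first 5 steps.)

S2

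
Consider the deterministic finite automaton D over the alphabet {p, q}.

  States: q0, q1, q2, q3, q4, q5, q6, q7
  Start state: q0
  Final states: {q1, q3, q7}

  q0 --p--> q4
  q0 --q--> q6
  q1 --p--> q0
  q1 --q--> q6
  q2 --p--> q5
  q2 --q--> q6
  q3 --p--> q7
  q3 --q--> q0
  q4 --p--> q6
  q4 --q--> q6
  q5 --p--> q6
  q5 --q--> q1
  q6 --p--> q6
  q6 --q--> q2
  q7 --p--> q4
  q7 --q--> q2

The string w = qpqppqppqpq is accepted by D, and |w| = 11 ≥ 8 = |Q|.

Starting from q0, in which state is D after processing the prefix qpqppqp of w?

Run of D on the first 7 characters of w = q p q p p q p:
  step 0: q0  (start)
  step 1: q6  (read q: q0→q6)
  step 2: q6  (read p: q6→q6)
  step 3: q2  (read q: q6→q2)
  step 4: q5  (read p: q2→q5)
  step 5: q6  (read p: q5→q6)
  step 6: q2  (read q: q6→q2)
  step 7: q5  (read p: q2→q5)

After reading 7 characters, D is in state q5.

q5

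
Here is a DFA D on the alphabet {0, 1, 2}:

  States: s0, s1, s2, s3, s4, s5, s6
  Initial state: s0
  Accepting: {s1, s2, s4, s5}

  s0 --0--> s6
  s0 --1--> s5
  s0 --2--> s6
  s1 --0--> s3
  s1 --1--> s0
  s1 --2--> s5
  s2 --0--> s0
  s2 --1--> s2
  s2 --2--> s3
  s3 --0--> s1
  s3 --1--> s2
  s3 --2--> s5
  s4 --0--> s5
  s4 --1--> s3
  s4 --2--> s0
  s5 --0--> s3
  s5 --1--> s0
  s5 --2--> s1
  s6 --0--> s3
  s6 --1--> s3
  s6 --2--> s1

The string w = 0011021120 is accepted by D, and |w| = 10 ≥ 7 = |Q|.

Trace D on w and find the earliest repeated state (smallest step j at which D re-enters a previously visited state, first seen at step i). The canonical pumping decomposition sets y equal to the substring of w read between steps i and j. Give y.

1

Run of D on w = 0 0 1 1 0 2 1 1 2 0:
  step 0: s0  (start)
  step 1: s6  (read 0: s0→s6)
  step 2: s3  (read 0: s6→s3)
  step 3: s2  (read 1: s3→s2)
  step 4: s2  (read 1: s2→s2)   ← first repeat (s2 seen earlier)
  step 5: s0  (read 0: s2→s0)
  step 6: s6  (read 2: s0→s6)
  step 7: s3  (read 1: s6→s3)
  step 8: s2  (read 1: s3→s2)
  step 9: s3  (read 2: s2→s3)
  step 10: s1  (read 0: s3→s1)

So i = 3, j = 4, giving x = w[0:3] = 001, y = w[3:4] = 1, z = w[4:10] = 021120.
Check: |xy| = 4 ≤ 7 and |y| = 1 ≥ 1. Reading y takes D from s2 back to s2, so every xyⁱz is accepted.
Pumping length from the standard proof: p = 7 (the number of states). The repeated state found above gives |xy| = j ≤ 7 and |y| = j − i ≥ 1.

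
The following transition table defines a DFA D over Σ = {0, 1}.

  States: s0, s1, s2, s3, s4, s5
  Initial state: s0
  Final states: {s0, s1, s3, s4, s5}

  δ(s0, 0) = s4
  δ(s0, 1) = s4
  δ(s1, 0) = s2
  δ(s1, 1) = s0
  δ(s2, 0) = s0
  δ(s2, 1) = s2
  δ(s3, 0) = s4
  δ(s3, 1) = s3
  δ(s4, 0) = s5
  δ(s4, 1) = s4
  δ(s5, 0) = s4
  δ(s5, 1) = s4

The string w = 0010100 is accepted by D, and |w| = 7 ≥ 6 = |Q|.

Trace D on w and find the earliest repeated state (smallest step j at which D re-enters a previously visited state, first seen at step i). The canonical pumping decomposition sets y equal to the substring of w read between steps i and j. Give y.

01

State sequence: s0 -0-> s4 -0-> s5 -1-> s4 -0-> s5 -1-> s4 -0-> s5 -0-> s4
First repeat at step 3: s4 was already visited.

So i = 1, j = 3, giving x = w[0:1] = 0, y = w[1:3] = 01, z = w[3:7] = 0100.
Check: |xy| = 3 ≤ 6 and |y| = 2 ≥ 1. Reading y takes D from s4 back to s4, so every xyⁱz is accepted.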